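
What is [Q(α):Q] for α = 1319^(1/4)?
[Q(α):Q] = 4

α is a root of x^4 - 1319. By Eisenstein's criterion at the prime p = 1319 (which divides the constant term 1319 but p^2 = 1739761 does not, since 1319 is squarefree), x^4 - 1319 is irreducible over Q. Hence [Q(α):Q] = 4.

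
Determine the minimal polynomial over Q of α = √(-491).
m_α(x) = x^2 + 491

α satisfies α^2 + 491 = 0, so x^2 + 491 annihilates α. Since d = -491 is squarefree and ≠ 1, it is not a perfect square in Q, so x^2 + 491 has no rational root and is therefore irreducible over Q (a degree-2 polynomial over a field is irreducible iff it has no root). Hence m_α(x) = x^2 + 491.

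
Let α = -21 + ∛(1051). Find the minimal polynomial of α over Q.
m_α(x) = x^3 + 63x^2 + 1323x + 8210

Set β = α + 21 = ∛(1051), so β^3 = 1051. Then (α + 21)^3 - 1051 = 0, i.e. α is a root of g(x) = (x + 21)^3 - 1051 = x^3 + 63x^2 + 1323x + 8210. Since g(x) = h(x + 21) where h(x) = x^3 - 1051, and h is irreducible over Q (because 1051 is not a perfect cube, so h has no rational root, and a monic cubic with no rational root is irreducible), g is also irreducible (irreducibility is preserved under the substitution x → x + 21). Hence m_α(x) = x^3 + 63x^2 + 1323x + 8210.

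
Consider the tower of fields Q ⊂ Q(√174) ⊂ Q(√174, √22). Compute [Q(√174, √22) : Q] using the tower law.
[Q(√174, √22) : Q] = 4

[Q(√174):Q] = 2 (min poly x^2 - 174, irreducible since 174 is squarefree > 1). For the top step, suppose √22 ∈ Q(√174), say √22 = c + d√174 with c, d ∈ Q. Squaring: 22 = c^2 + 174d^2 + 2cd√174. Since √174 ∉ Q this forces 2cd = 0. If d = 0 then √22 = c ∈ Q, contradicting 22 squarefree > 1. If c = 0 then 22 = 174d^2, so 174·22 = (174d)^2 is a perfect square in Q — but 174·22 = 3828 is not a perfect square (since 174 and 22 are distinct squarefree integers). Contradiction. Hence √22 ∉ Q(√174), so x^2 - 22 stays irreducible over Q(√174) and [Q(√174, √22) : Q(√174)] = 2. By the tower law, [Q(√174, √22) : Q] = 2 · 2 = 4.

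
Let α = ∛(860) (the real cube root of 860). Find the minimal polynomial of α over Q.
m_α(x) = x^3 - 860

α satisfies α^3 = 860, so x^3 - 860 annihilates α. By the rational root test, a rational root p/q (in lowest terms) of x^3 - 860 would satisfy p^3 = 860 q^3, forcing q = 1 and p^3 = 860; but 860 is not a perfect cube, contradiction. A monic cubic over Q with no rational root is irreducible (any nontrivial factorization would include a linear factor). Hence x^3 - 860 is the minimal polynomial of α, and in particular [Q(α):Q] = 3.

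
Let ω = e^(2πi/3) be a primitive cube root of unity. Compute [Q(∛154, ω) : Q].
[Q(∛154, ω) : Q] = 6

[Q(∛154):Q] = 3 (min poly x^3 - 154, irreducible since 154 is not a perfect cube). [Q(ω):Q] = 2 (min poly x^2 + x + 1). Since Q(∛154) ⊂ R and ω ∉ R, we have ω ∉ Q(∛154), so x^2 + x + 1 remains irreducible over Q(∛154) and [Q(∛154, ω) : Q(∛154)] = 2. By the tower law, [Q(∛154, ω) : Q] = 3 · 2 = 6. (In fact Q(∛154, ω) is the splitting field of x^3 - 154 over Q.)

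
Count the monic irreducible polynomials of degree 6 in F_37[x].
There are 427612404 monic irreducible polynomials of degree 6 over F_37

Each element of F_{37^6} that lies in no proper subfield is a root of exactly one monic irreducible of degree 6 over F_37, and each such polynomial has 6 distinct roots in F_{37^6}. By Möbius inversion the count is N_37(6) = (1/6) Σ_{d|6} μ(6/d) · 37^d = (1/6)(μ(6)·37^1 + μ(3)·37^2 + μ(2)·37^3 + μ(1)·37^6) = 2565674424/6 = 427612404.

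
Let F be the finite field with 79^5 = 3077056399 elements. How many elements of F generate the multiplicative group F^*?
There are φ(3077056398) = 946786560 primitive elements

F_q^* is cyclic of order q - 1 = 3077056398. A cyclic group of order m has exactly φ(m) generators. Here m = 3077056398 = 2 · 3 · 13 · 39449441, so the number of primitive elements is φ(3077056398) = 946786560.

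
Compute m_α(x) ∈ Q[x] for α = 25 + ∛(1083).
m_α(x) = x^3 - 75x^2 + 1875x - 16708

Set β = α - 25 = ∛(1083), so β^3 = 1083. Then (α - 25)^3 - 1083 = 0, i.e. α is a root of g(x) = (x - 25)^3 - 1083 = x^3 - 75x^2 + 1875x - 16708. Since g(x) = h(x - 25) where h(x) = x^3 - 1083, and h is irreducible over Q (because 1083 is not a perfect cube, so h has no rational root, and a monic cubic with no rational root is irreducible), g is also irreducible (irreducibility is preserved under the substitution x → x - 25). Hence m_α(x) = x^3 - 75x^2 + 1875x - 16708.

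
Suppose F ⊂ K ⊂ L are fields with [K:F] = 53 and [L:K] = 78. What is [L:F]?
[L:F] = 4134

The tower law says that for any tower of field extensions F ⊂ K ⊂ L with finite degrees, [L:F] = [L:K] · [K:F]. Here this gives [L:F] = 78 · 53 = 4134.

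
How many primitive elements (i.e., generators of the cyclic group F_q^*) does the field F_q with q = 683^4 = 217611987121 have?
There are φ(217611987120) = 48364646400 primitive elements

F_q^* is cyclic of order q - 1 = 217611987120. A cyclic group of order m has exactly φ(m) generators. Here m = 217611987120 = 2^4 · 3^2 · 5 · 11 · 19 · 31 · 46649, so the number of primitive elements is φ(217611987120) = 48364646400.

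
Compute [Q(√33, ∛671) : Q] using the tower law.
[Q(√33, ∛671) : Q] = 6

Let L = Q(√33, ∛671). Since Q(√33) ⊂ L and [Q(√33):Q] = 2, the tower law gives 2 | [L:Q]. Likewise Q(∛671) ⊂ L with [Q(∛671):Q] = 3 (because 671 is not a perfect cube), so 3 | [L:Q]. As gcd(2,3) = 1, [L:Q] is divisible by 6. Conversely L is generated over Q by √33 and ∛671, so [L:Q] ≤ 2·3 = 6. Therefore [Q(√33, ∛671) : Q] = 6.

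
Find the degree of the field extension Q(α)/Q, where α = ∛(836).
[Q(α):Q] = 3

The minimal polynomial of α is x^3 - 836, irreducible over Q since 836 is not a perfect cube (so x^3 - 836 has no rational root). Hence [Q(α):Q] = deg(m_α) = 3.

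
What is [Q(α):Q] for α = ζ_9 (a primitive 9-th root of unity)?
[Q(α):Q] = 6

The minimal polynomial of ζ_9 over Q is the 9-th cyclotomic polynomial Φ_9(x), which is irreducible over Q and has degree φ(9) = 6. Hence [Q(α):Q] = φ(9) = 6.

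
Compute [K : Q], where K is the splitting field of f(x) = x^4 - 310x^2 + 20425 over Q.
[K : Q] = 4

Solving the quadratic in x^2: x^2 = (310 ± √(310^2 - 4·20425))/2 = (310 ± √14400)/2 = (310 ± 120)/2, giving x^2 = 215 or x^2 = 95. So f(x) = (x^2 - 215)(x^2 - 95) and the roots of f are ±√215, ±√95. Hence the splitting field is K = Q(√215, √95). Since 215 and 95 are distinct squarefree integers > 1, their product 20425 is not a perfect square, so √95 ∉ Q(√215). By the tower law [K:Q] = [Q(√215,√95):Q(√215)] · [Q(√215):Q] = 2 · 2 = 4.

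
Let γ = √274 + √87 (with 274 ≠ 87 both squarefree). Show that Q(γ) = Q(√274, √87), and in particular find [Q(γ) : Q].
[Q(γ) : Q] = 4 (equivalently, Q(γ) = Q(√274, √87))

Obviously Q(γ) ⊆ Q(√274, √87), and [Q(√274, √87):Q] = 4 (since 274, 87 are distinct squarefree integers > 1 with 23838 not a perfect square). To show equality we compute the minimal polynomial of γ. From γ = √274 + √87: γ^2 = 274 + 2√(23838) + 87 = 361 + 2√(23838), so γ^2 - 361 = 2√(23838); squaring, (γ^2 - 361)^2 = 4·23838, i.e. γ^4 - 722γ^2 + 130321 - 95352 = 0, i.e. γ^4 - 722γ^2 + 34969 = 0. So γ is a root of x^4 - 722x^2 + 34969. This polynomial is irreducible over Q: it has no rational root (each ±√274 ± √87 is irrational), and any factorization into two quadratics over Q would force √(23838) ∈ Q (pairing opposite roots) or √274, √87 ∈ Q (other pairings), all impossible. Hence [Q(γ):Q] = 4 = [Q(√274, √87):Q], so Q(γ) = Q(√274, √87).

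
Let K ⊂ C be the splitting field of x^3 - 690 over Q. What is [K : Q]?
[K : Q] = 6

The roots of x^3 - 690 are ∛690, ω∛690, ω^2∛690 where ω = e^(2πi/3) is a primitive cube root of unity, so K = Q(∛690, ω). Now [Q(∛690):Q] = 3 (since 690 is not a perfect cube, x^3 - 690 is irreducible) and [Q(ω):Q] = 2. Both 2 and 3 divide [K:Q], and [K:Q] ≤ 3·2 = 6, so [K:Q] = 6. (Equivalently: Q(∛690) ⊂ R but ω ∉ R, so [K : Q(∛690)] = 2.)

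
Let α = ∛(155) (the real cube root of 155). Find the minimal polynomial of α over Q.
m_α(x) = x^3 - 155

α satisfies α^3 = 155, so x^3 - 155 annihilates α. By the rational root test, a rational root p/q (in lowest terms) of x^3 - 155 would satisfy p^3 = 155 q^3, forcing q = 1 and p^3 = 155; but 155 is not a perfect cube, contradiction. A monic cubic over Q with no rational root is irreducible (any nontrivial factorization would include a linear factor). Hence x^3 - 155 is the minimal polynomial of α, and in particular [Q(α):Q] = 3.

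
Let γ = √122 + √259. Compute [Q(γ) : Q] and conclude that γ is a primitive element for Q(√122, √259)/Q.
[Q(γ) : Q] = 4 (equivalently, Q(γ) = Q(√122, √259))

Obviously Q(γ) ⊆ Q(√122, √259), and [Q(√122, √259):Q] = 4 (since 122, 259 are distinct squarefree integers > 1 with 31598 not a perfect square). To show equality we compute the minimal polynomial of γ. From γ = √122 + √259: γ^2 = 122 + 2√(31598) + 259 = 381 + 2√(31598), so γ^2 - 381 = 2√(31598); squaring, (γ^2 - 381)^2 = 4·31598, i.e. γ^4 - 762γ^2 + 145161 - 126392 = 0, i.e. γ^4 - 762γ^2 + 18769 = 0. So γ is a root of x^4 - 762x^2 + 18769. This polynomial is irreducible over Q: it has no rational root (each ±√122 ± √259 is irrational), and any factorization into two quadratics over Q would force √(31598) ∈ Q (pairing opposite roots) or √122, √259 ∈ Q (other pairings), all impossible. Hence [Q(γ):Q] = 4 = [Q(√122, √259):Q], so Q(γ) = Q(√122, √259).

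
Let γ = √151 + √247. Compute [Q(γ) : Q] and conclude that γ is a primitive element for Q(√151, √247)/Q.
[Q(γ) : Q] = 4 (equivalently, Q(γ) = Q(√151, √247))

Obviously Q(γ) ⊆ Q(√151, √247), and [Q(√151, √247):Q] = 4 (since 151, 247 are distinct squarefree integers > 1 with 37297 not a perfect square). To show equality we compute the minimal polynomial of γ. From γ = √151 + √247: γ^2 = 151 + 2√(37297) + 247 = 398 + 2√(37297), so γ^2 - 398 = 2√(37297); squaring, (γ^2 - 398)^2 = 4·37297, i.e. γ^4 - 796γ^2 + 158404 - 149188 = 0, i.e. γ^4 - 796γ^2 + 9216 = 0. So γ is a root of x^4 - 796x^2 + 9216. This polynomial is irreducible over Q: it has no rational root (each ±√151 ± √247 is irrational), and any factorization into two quadratics over Q would force √(37297) ∈ Q (pairing opposite roots) or √151, √247 ∈ Q (other pairings), all impossible. Hence [Q(γ):Q] = 4 = [Q(√151, √247):Q], so Q(γ) = Q(√151, √247).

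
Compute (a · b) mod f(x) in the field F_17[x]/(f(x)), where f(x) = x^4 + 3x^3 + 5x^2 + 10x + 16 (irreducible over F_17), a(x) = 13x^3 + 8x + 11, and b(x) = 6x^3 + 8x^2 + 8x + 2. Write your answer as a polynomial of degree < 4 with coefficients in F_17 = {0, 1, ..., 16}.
a · b ≡ 12x^3 + 5x^2 + x + 4 (mod f(x))

Multiply in F_17[x]: a(x)·b(x) = (13x^3 + 8x + 11)·(6x^3 + 8x^2 + 8x + 2) = 10x^6 + 2x^5 + 16x^4 + 3x^3 + 16x^2 + 2x + 5. This has degree ≥ 4, so divide by f(x) over F_17: 10x^6 + 2x^5 + 16x^4 + 3x^3 + 16x^2 + 2x + 5 = (10x^2 + 6x + 16)·(x^4 + 3x^3 + 5x^2 + 10x + 16) + (12x^3 + 5x^2 + x + 4). Hence a·b ≡ 12x^3 + 5x^2 + x + 4 (mod f). (F_17[x]/(f) is a field with 17^4 = 83521 elements since f is irreducible of degree 4.)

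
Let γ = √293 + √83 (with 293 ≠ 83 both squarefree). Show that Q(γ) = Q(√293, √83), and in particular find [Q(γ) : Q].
[Q(γ) : Q] = 4 (equivalently, Q(γ) = Q(√293, √83))

Obviously Q(γ) ⊆ Q(√293, √83), and [Q(√293, √83):Q] = 4 (since 293, 83 are distinct squarefree integers > 1 with 24319 not a perfect square). To show equality we compute the minimal polynomial of γ. From γ = √293 + √83: γ^2 = 293 + 2√(24319) + 83 = 376 + 2√(24319), so γ^2 - 376 = 2√(24319); squaring, (γ^2 - 376)^2 = 4·24319, i.e. γ^4 - 752γ^2 + 141376 - 97276 = 0, i.e. γ^4 - 752γ^2 + 44100 = 0. So γ is a root of x^4 - 752x^2 + 44100. This polynomial is irreducible over Q: it has no rational root (each ±√293 ± √83 is irrational), and any factorization into two quadratics over Q would force √(24319) ∈ Q (pairing opposite roots) or √293, √83 ∈ Q (other pairings), all impossible. Hence [Q(γ):Q] = 4 = [Q(√293, √83):Q], so Q(γ) = Q(√293, √83).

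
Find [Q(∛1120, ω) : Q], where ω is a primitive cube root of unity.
[Q(∛1120, ω) : Q] = 6

[Q(∛1120):Q] = 3 (min poly x^3 - 1120, irreducible since 1120 is not a perfect cube). [Q(ω):Q] = 2 (min poly x^2 + x + 1). Since Q(∛1120) ⊂ R and ω ∉ R, we have ω ∉ Q(∛1120), so x^2 + x + 1 remains irreducible over Q(∛1120) and [Q(∛1120, ω) : Q(∛1120)] = 2. By the tower law, [Q(∛1120, ω) : Q] = 3 · 2 = 6. (In fact Q(∛1120, ω) is the splitting field of x^3 - 1120 over Q.)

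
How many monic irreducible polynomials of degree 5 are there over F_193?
There are 53557036800 monic irreducible polynomials of degree 5 over F_193

Each element of F_{193^5} that lies in no proper subfield is a root of exactly one monic irreducible of degree 5 over F_193, and each such polynomial has 5 distinct roots in F_{193^5}. By Möbius inversion the count is N_193(5) = (1/5) Σ_{d|5} μ(5/d) · 193^d = (1/5)(μ(5)·193^1 + μ(1)·193^5) = 267785184000/5 = 53557036800.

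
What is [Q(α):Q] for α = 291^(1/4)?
[Q(α):Q] = 4

α is a root of x^4 - 291. By Eisenstein's criterion at the prime p = 3 (which divides the constant term 291 but p^2 = 9 does not, since 291 is squarefree), x^4 - 291 is irreducible over Q. Hence [Q(α):Q] = 4.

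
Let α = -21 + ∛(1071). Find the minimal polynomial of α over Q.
m_α(x) = x^3 + 63x^2 + 1323x + 8190

Set β = α + 21 = ∛(1071), so β^3 = 1071. Then (α + 21)^3 - 1071 = 0, i.e. α is a root of g(x) = (x + 21)^3 - 1071 = x^3 + 63x^2 + 1323x + 8190. Since g(x) = h(x + 21) where h(x) = x^3 - 1071, and h is irreducible over Q (because 1071 is not a perfect cube, so h has no rational root, and a monic cubic with no rational root is irreducible), g is also irreducible (irreducibility is preserved under the substitution x → x + 21). Hence m_α(x) = x^3 + 63x^2 + 1323x + 8190.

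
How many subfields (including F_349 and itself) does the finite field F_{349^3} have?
F_{349^3} has 2 subfields

The subfields of F_{p^n} are exactly the fields F_{p^d} for d | n (each is the fixed field of the unique index-d subgroup of Gal(F_{p^n}/F_p) ≅ Z/nZ). The divisors of n = 3 are {1, 3}, giving 2 subfields: F_{349^1}, F_{349^3}.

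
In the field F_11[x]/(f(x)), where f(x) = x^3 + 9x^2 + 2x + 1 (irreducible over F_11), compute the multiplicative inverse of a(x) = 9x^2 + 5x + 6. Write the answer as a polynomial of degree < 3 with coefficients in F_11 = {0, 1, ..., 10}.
a(x)^(-1) ≡ x^2 + 2x + 7 (mod f(x))

Since f is irreducible over F_11, F_11[x]/(f) is a field and a(x) ≠ 0 has an inverse. Apply the extended Euclidean algorithm to f(x) and a(x) in F_11[x]: f(x) = (5x + 8)·a(x) + (9x + 8);  a(x) = (x + 7)·(9x + 8) + (5). The last nonzero remainder is the constant 5 = gcd(f, a) in F_11. Back-substituting through the division chain expresses 5 = s(x)·a(x) + t(x)·f(x) with s(x) ≡ 5x^2 + 10x + 2 (mod f), so (5x^2 + 10x + 2)·a(x) ≡ 5 (mod f). Multiplying by 5^(-1) ≡ 9 in F_11 gives a(x)^(-1) ≡ 9·(5x^2 + 10x + 2) ≡ x^2 + 2x + 7 (mod f). Check: (9x^2 + 5x + 6)·(x^2 + 2x + 7) = 9x^4 + x^3 + 2x^2 + 3x + 9 ≡ 1 (mod x^3 + 9x^2 + 2x + 1).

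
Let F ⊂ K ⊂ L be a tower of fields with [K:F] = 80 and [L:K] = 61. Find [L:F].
[L:F] = 4880

The tower law says that for any tower of field extensions F ⊂ K ⊂ L with finite degrees, [L:F] = [L:K] · [K:F]. Here this gives [L:F] = 61 · 80 = 4880.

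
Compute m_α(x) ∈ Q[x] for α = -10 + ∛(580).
m_α(x) = x^3 + 30x^2 + 300x + 420

Set β = α + 10 = ∛(580), so β^3 = 580. Then (α + 10)^3 - 580 = 0, i.e. α is a root of g(x) = (x + 10)^3 - 580 = x^3 + 30x^2 + 300x + 420. Since g(x) = h(x + 10) where h(x) = x^3 - 580, and h is irreducible over Q (because 580 is not a perfect cube, so h has no rational root, and a monic cubic with no rational root is irreducible), g is also irreducible (irreducibility is preserved under the substitution x → x + 10). Hence m_α(x) = x^3 + 30x^2 + 300x + 420.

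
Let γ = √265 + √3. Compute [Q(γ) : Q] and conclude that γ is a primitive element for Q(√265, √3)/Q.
[Q(γ) : Q] = 4 (equivalently, Q(γ) = Q(√265, √3))

Obviously Q(γ) ⊆ Q(√265, √3), and [Q(√265, √3):Q] = 4 (since 265, 3 are distinct squarefree integers > 1 with 795 not a perfect square). To show equality we compute the minimal polynomial of γ. From γ = √265 + √3: γ^2 = 265 + 2√(795) + 3 = 268 + 2√(795), so γ^2 - 268 = 2√(795); squaring, (γ^2 - 268)^2 = 4·795, i.e. γ^4 - 536γ^2 + 71824 - 3180 = 0, i.e. γ^4 - 536γ^2 + 68644 = 0. So γ is a root of x^4 - 536x^2 + 68644. This polynomial is irreducible over Q: it has no rational root (each ±√265 ± √3 is irrational), and any factorization into two quadratics over Q would force √(795) ∈ Q (pairing opposite roots) or √265, √3 ∈ Q (other pairings), all impossible. Hence [Q(γ):Q] = 4 = [Q(√265, √3):Q], so Q(γ) = Q(√265, √3).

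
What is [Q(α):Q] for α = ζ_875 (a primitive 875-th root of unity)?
[Q(α):Q] = 600

The minimal polynomial of ζ_875 over Q is the 875-th cyclotomic polynomial Φ_875(x), which is irreducible over Q and has degree φ(875) = 600. Hence [Q(α):Q] = φ(875) = 600.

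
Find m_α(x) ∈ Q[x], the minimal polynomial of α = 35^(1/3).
m_α(x) = x^3 - 35

α satisfies α^3 = 35, so x^3 - 35 annihilates α. By the rational root test, a rational root p/q (in lowest terms) of x^3 - 35 would satisfy p^3 = 35 q^3, forcing q = 1 and p^3 = 35; but 35 is not a perfect cube, contradiction. A monic cubic over Q with no rational root is irreducible (any nontrivial factorization would include a linear factor). Hence x^3 - 35 is the minimal polynomial of α, and in particular [Q(α):Q] = 3.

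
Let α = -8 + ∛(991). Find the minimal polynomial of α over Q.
m_α(x) = x^3 + 24x^2 + 192x - 479

Set β = α + 8 = ∛(991), so β^3 = 991. Then (α + 8)^3 - 991 = 0, i.e. α is a root of g(x) = (x + 8)^3 - 991 = x^3 + 24x^2 + 192x - 479. Since g(x) = h(x + 8) where h(x) = x^3 - 991, and h is irreducible over Q (because 991 is not a perfect cube, so h has no rational root, and a monic cubic with no rational root is irreducible), g is also irreducible (irreducibility is preserved under the substitution x → x + 8). Hence m_α(x) = x^3 + 24x^2 + 192x - 479.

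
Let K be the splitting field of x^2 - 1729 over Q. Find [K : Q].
[K : Q] = 2

f(x) = x^2 - 1729 factors as (x - √1729)(x + √1729). The splitting field is K = Q(√1729). Since 1729 is squarefree and > 1, it is not a perfect square, so x^2 - 1729 is irreducible over Q and [Q(√1729) : Q] = 2. Hence [K : Q] = 2.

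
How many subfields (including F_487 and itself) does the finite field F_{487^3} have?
F_{487^3} has 2 subfields

The subfields of F_{p^n} are exactly the fields F_{p^d} for d | n (each is the fixed field of the unique index-d subgroup of Gal(F_{p^n}/F_p) ≅ Z/nZ). The divisors of n = 3 are {1, 3}, giving 2 subfields: F_{487^1}, F_{487^3}.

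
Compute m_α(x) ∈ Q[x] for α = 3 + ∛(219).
m_α(x) = x^3 - 9x^2 + 27x - 246

Set β = α - 3 = ∛(219), so β^3 = 219. Then (α - 3)^3 - 219 = 0, i.e. α is a root of g(x) = (x - 3)^3 - 219 = x^3 - 9x^2 + 27x - 246. Since g(x) = h(x - 3) where h(x) = x^3 - 219, and h is irreducible over Q (because 219 is not a perfect cube, so h has no rational root, and a monic cubic with no rational root is irreducible), g is also irreducible (irreducibility is preserved under the substitution x → x - 3). Hence m_α(x) = x^3 - 9x^2 + 27x - 246.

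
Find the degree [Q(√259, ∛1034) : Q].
[Q(√259, ∛1034) : Q] = 6

Let L = Q(√259, ∛1034). Since Q(√259) ⊂ L and [Q(√259):Q] = 2, the tower law gives 2 | [L:Q]. Likewise Q(∛1034) ⊂ L with [Q(∛1034):Q] = 3 (because 1034 is not a perfect cube), so 3 | [L:Q]. As gcd(2,3) = 1, [L:Q] is divisible by 6. Conversely L is generated over Q by √259 and ∛1034, so [L:Q] ≤ 2·3 = 6. Therefore [Q(√259, ∛1034) : Q] = 6.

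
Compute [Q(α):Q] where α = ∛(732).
[Q(α):Q] = 3

The minimal polynomial of α is x^3 - 732, irreducible over Q since 732 is not a perfect cube (so x^3 - 732 has no rational root). Hence [Q(α):Q] = deg(m_α) = 3.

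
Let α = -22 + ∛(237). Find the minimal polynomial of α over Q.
m_α(x) = x^3 + 66x^2 + 1452x + 10411

Set β = α + 22 = ∛(237), so β^3 = 237. Then (α + 22)^3 - 237 = 0, i.e. α is a root of g(x) = (x + 22)^3 - 237 = x^3 + 66x^2 + 1452x + 10411. Since g(x) = h(x + 22) where h(x) = x^3 - 237, and h is irreducible over Q (because 237 is not a perfect cube, so h has no rational root, and a monic cubic with no rational root is irreducible), g is also irreducible (irreducibility is preserved under the substitution x → x + 22). Hence m_α(x) = x^3 + 66x^2 + 1452x + 10411.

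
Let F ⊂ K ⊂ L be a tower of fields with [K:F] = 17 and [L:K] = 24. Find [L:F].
[L:F] = 408

The tower law says that for any tower of field extensions F ⊂ K ⊂ L with finite degrees, [L:F] = [L:K] · [K:F]. Here this gives [L:F] = 24 · 17 = 408.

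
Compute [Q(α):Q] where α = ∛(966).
[Q(α):Q] = 3

The minimal polynomial of α is x^3 - 966, irreducible over Q since 966 is not a perfect cube (so x^3 - 966 has no rational root). Hence [Q(α):Q] = deg(m_α) = 3.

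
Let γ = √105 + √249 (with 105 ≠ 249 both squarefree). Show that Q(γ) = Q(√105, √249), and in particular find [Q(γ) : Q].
[Q(γ) : Q] = 4 (equivalently, Q(γ) = Q(√105, √249))

Obviously Q(γ) ⊆ Q(√105, √249), and [Q(√105, √249):Q] = 4 (since 105, 249 are distinct squarefree integers > 1 with 26145 not a perfect square). To show equality we compute the minimal polynomial of γ. From γ = √105 + √249: γ^2 = 105 + 2√(26145) + 249 = 354 + 2√(26145), so γ^2 - 354 = 2√(26145); squaring, (γ^2 - 354)^2 = 4·26145, i.e. γ^4 - 708γ^2 + 125316 - 104580 = 0, i.e. γ^4 - 708γ^2 + 20736 = 0. So γ is a root of x^4 - 708x^2 + 20736. This polynomial is irreducible over Q: it has no rational root (each ±√105 ± √249 is irrational), and any factorization into two quadratics over Q would force √(26145) ∈ Q (pairing opposite roots) or √105, √249 ∈ Q (other pairings), all impossible. Hence [Q(γ):Q] = 4 = [Q(√105, √249):Q], so Q(γ) = Q(√105, √249).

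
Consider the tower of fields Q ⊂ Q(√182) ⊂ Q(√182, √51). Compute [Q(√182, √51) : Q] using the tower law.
[Q(√182, √51) : Q] = 4

[Q(√182):Q] = 2 (min poly x^2 - 182, irreducible since 182 is squarefree > 1). For the top step, suppose √51 ∈ Q(√182), say √51 = c + d√182 with c, d ∈ Q. Squaring: 51 = c^2 + 182d^2 + 2cd√182. Since √182 ∉ Q this forces 2cd = 0. If d = 0 then √51 = c ∈ Q, contradicting 51 squarefree > 1. If c = 0 then 51 = 182d^2, so 182·51 = (182d)^2 is a perfect square in Q — but 182·51 = 9282 is not a perfect square (since 182 and 51 are distinct squarefree integers). Contradiction. Hence √51 ∉ Q(√182), so x^2 - 51 stays irreducible over Q(√182) and [Q(√182, √51) : Q(√182)] = 2. By the tower law, [Q(√182, √51) : Q] = 2 · 2 = 4.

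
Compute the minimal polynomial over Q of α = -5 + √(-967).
m_α(x) = x^2 + 10x + 992

From α + 5 = √(-967), squaring gives (α + 5)^2 = -967, i.e. α^2 + 10α + 25 = -967, so α^2 + 10α + 992 = 0. The discriminant of x^2 + 10x + 992 is (10)^2 - 4·(992) = 100 - 3968 = -3868, and 4·(-967) is not a perfect square in Q since -967 is squarefree and ≠ 1. Hence x^2 + 10x + 992 is irreducible over Q and is the minimal polynomial of α.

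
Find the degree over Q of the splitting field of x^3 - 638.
[K : Q] = 6

The roots of x^3 - 638 are ∛638, ω∛638, ω^2∛638 where ω = e^(2πi/3) is a primitive cube root of unity, so K = Q(∛638, ω). Now [Q(∛638):Q] = 3 (since 638 is not a perfect cube, x^3 - 638 is irreducible) and [Q(ω):Q] = 2. Both 2 and 3 divide [K:Q], and [K:Q] ≤ 3·2 = 6, so [K:Q] = 6. (Equivalently: Q(∛638) ⊂ R but ω ∉ R, so [K : Q(∛638)] = 2.)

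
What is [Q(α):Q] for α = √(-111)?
[Q(α):Q] = 2

[Q(α):Q] equals the degree of the minimal polynomial of α. Here α^2 = -111 and x^2 + 111 is irreducible (d = -111 is squarefree, ≠ 1, hence not a square), so deg(m_α) = 2. Thus [Q(α):Q] = 2.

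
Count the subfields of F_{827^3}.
F_{827^3} has 2 subfields

The subfields of F_{p^n} are exactly the fields F_{p^d} for d | n (each is the fixed field of the unique index-d subgroup of Gal(F_{p^n}/F_p) ≅ Z/nZ). The divisors of n = 3 are {1, 3}, giving 2 subfields: F_{827^1}, F_{827^3}.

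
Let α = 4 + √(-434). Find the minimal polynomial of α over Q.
m_α(x) = x^2 - 8x + 450

From α - 4 = √(-434), squaring gives (α - 4)^2 = -434, i.e. α^2 - 8α + 16 = -434, so α^2 - 8α + 450 = 0. The discriminant of x^2 - 8x + 450 is (-8)^2 - 4·(450) = 64 - 1800 = -1736, and 4·(-434) is not a perfect square in Q since -434 is squarefree and ≠ 1. Hence x^2 - 8x + 450 is irreducible over Q and is the minimal polynomial of α.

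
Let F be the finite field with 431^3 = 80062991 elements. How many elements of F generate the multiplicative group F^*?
There are φ(80062990) = 26345088 primitive elements

F_q^* is cyclic of order q - 1 = 80062990. A cyclic group of order m has exactly φ(m) generators. Here m = 80062990 = 2 · 5 · 7 · 43 · 67 · 397, so the number of primitive elements is φ(80062990) = 26345088.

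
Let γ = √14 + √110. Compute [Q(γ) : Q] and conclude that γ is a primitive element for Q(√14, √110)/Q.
[Q(γ) : Q] = 4 (equivalently, Q(γ) = Q(√14, √110))

Obviously Q(γ) ⊆ Q(√14, √110), and [Q(√14, √110):Q] = 4 (since 14, 110 are distinct squarefree integers > 1 with 1540 not a perfect square). To show equality we compute the minimal polynomial of γ. From γ = √14 + √110: γ^2 = 14 + 2√(1540) + 110 = 124 + 2√(1540), so γ^2 - 124 = 2√(1540); squaring, (γ^2 - 124)^2 = 4·1540, i.e. γ^4 - 248γ^2 + 15376 - 6160 = 0, i.e. γ^4 - 248γ^2 + 9216 = 0. So γ is a root of x^4 - 248x^2 + 9216. This polynomial is irreducible over Q: it has no rational root (each ±√14 ± √110 is irrational), and any factorization into two quadratics over Q would force √(1540) ∈ Q (pairing opposite roots) or √14, √110 ∈ Q (other pairings), all impossible. Hence [Q(γ):Q] = 4 = [Q(√14, √110):Q], so Q(γ) = Q(√14, √110).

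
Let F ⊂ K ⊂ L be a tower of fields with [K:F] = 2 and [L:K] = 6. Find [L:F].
[L:F] = 12

The tower law says that for any tower of field extensions F ⊂ K ⊂ L with finite degrees, [L:F] = [L:K] · [K:F]. Here this gives [L:F] = 6 · 2 = 12.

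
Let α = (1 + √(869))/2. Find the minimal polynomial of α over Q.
m_α(x) = x^2 - x - 217

From 2α - 1 = √(869), squaring gives (2α - 1)^2 = 869, i.e. 4α^2 - 4α + 1 = 869, so α^2 - α + (1 - 869)/4 = 0. Since 869 ≡ 1 (mod 4), (1 - 869)/4 = -217 ∈ Z. The polynomial x^2 - x - 217 has discriminant 1 - 4·(-217) = 869, which is not a perfect square in Q (d = 869 is squarefree and ≠ 1), so x^2 - x - 217 is irreducible over Q. It is the minimal polynomial of α.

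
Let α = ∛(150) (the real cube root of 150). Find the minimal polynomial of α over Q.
m_α(x) = x^3 - 150

α satisfies α^3 = 150, so x^3 - 150 annihilates α. By the rational root test, a rational root p/q (in lowest terms) of x^3 - 150 would satisfy p^3 = 150 q^3, forcing q = 1 and p^3 = 150; but 150 is not a perfect cube, contradiction. A monic cubic over Q with no rational root is irreducible (any nontrivial factorization would include a linear factor). Hence x^3 - 150 is the minimal polynomial of α, and in particular [Q(α):Q] = 3.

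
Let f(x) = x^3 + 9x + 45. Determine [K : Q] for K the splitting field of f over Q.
[K : Q] = 6

By the rational root test, any rational root of the monic integer polynomial f(x) = x^3 + 9x + 45 must be an integer dividing the constant term 45, i.e. one of ±{1, 3, 5, 9, 15, 45}. Evaluating: f(1) = 55, f(-1) = 35, f(3) = 99, f(-3) = -9, f(5) = 215, f(-5) = -125, f(9) = 855, f(-9) = -765, f(15) = 3555, f(-15) = -3465, f(45) = 91575, f(-45) = -91485; none is 0, so f has no rational root and is therefore irreducible over Q (a cubic with no linear factor over a field is irreducible). For an irreducible cubic, the Galois group is A_3 or S_3 according as the discriminant disc(f) = -4a^3 - 27b^2 = -4·(9)^3 - 27·(45)^2 = -57591 is or is not a square in Q. Here disc(f) = -57591 is not a perfect square in Q, so the Galois group of f over Q is not contained in A_3 and must be all of S_3. The splitting field has degree |S_3| = 6 over Q, so [K : Q] = 6.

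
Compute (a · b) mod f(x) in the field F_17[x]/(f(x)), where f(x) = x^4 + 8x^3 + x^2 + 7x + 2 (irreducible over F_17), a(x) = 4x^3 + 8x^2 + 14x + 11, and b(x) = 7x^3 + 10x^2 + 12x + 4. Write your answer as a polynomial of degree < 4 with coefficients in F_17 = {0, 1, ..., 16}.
a · b ≡ 5x^3 + 13x^2 + 16x + 14 (mod f(x))

Multiply in F_17[x]: a(x)·b(x) = (4x^3 + 8x^2 + 14x + 11)·(7x^3 + 10x^2 + 12x + 4) = 11x^6 + 11x^5 + 5x^4 + 6x^3 + 4x^2 + x + 10. This has degree ≥ 4, so divide by f(x) over F_17: 11x^6 + 11x^5 + 5x^4 + 6x^3 + 4x^2 + x + 10 = (11x^2 + 8x + 15)·(x^4 + 8x^3 + x^2 + 7x + 2) + (5x^3 + 13x^2 + 16x + 14). Hence a·b ≡ 5x^3 + 13x^2 + 16x + 14 (mod f). (F_17[x]/(f) is a field with 17^4 = 83521 elements since f is irreducible of degree 4.)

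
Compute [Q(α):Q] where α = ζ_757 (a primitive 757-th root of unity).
[Q(α):Q] = 756

The minimal polynomial of ζ_757 over Q is the 757-th cyclotomic polynomial Φ_757(x), which is irreducible over Q and has degree φ(757) = 756. Hence [Q(α):Q] = φ(757) = 756.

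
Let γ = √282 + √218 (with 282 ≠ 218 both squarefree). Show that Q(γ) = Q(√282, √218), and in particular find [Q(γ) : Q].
[Q(γ) : Q] = 4 (equivalently, Q(γ) = Q(√282, √218))

Obviously Q(γ) ⊆ Q(√282, √218), and [Q(√282, √218):Q] = 4 (since 282, 218 are distinct squarefree integers > 1 with 61476 not a perfect square). To show equality we compute the minimal polynomial of γ. From γ = √282 + √218: γ^2 = 282 + 2√(61476) + 218 = 500 + 2√(61476), so γ^2 - 500 = 2√(61476); squaring, (γ^2 - 500)^2 = 4·61476, i.e. γ^4 - 1000γ^2 + 250000 - 245904 = 0, i.e. γ^4 - 1000γ^2 + 4096 = 0. So γ is a root of x^4 - 1000x^2 + 4096. This polynomial is irreducible over Q: it has no rational root (each ±√282 ± √218 is irrational), and any factorization into two quadratics over Q would force √(61476) ∈ Q (pairing opposite roots) or √282, √218 ∈ Q (other pairings), all impossible. Hence [Q(γ):Q] = 4 = [Q(√282, √218):Q], so Q(γ) = Q(√282, √218).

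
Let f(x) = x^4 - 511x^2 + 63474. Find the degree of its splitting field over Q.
[K : Q] = 4

Solving the quadratic in x^2: x^2 = (511 ± √(511^2 - 4·63474))/2 = (511 ± √7225)/2 = (511 ± 85)/2, giving x^2 = 298 or x^2 = 213. So f(x) = (x^2 - 298)(x^2 - 213) and the roots of f are ±√298, ±√213. Hence the splitting field is K = Q(√298, √213). Since 298 and 213 are distinct squarefree integers > 1, their product 63474 is not a perfect square, so √213 ∉ Q(√298). By the tower law [K:Q] = [Q(√298,√213):Q(√298)] · [Q(√298):Q] = 2 · 2 = 4.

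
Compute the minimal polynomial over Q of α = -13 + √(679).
m_α(x) = x^2 + 26x - 510

From α + 13 = √(679), squaring gives (α + 13)^2 = 679, i.e. α^2 + 26α + 169 = 679, so α^2 + 26α - 510 = 0. The discriminant of x^2 + 26x - 510 is (26)^2 - 4·(-510) = 676 + 2040 = 2716, and 4·(679) is not a perfect square in Q since 679 is squarefree and ≠ 1. Hence x^2 + 26x - 510 is irreducible over Q and is the minimal polynomial of α.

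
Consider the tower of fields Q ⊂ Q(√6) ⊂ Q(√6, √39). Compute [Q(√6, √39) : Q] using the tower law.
[Q(√6, √39) : Q] = 4

[Q(√6):Q] = 2 (min poly x^2 - 6, irreducible since 6 is squarefree > 1). For the top step, suppose √39 ∈ Q(√6), say √39 = c + d√6 with c, d ∈ Q. Squaring: 39 = c^2 + 6d^2 + 2cd√6. Since √6 ∉ Q this forces 2cd = 0. If d = 0 then √39 = c ∈ Q, contradicting 39 squarefree > 1. If c = 0 then 39 = 6d^2, so 6·39 = (6d)^2 is a perfect square in Q — but 6·39 = 234 is not a perfect square (since 6 and 39 are distinct squarefree integers). Contradiction. Hence √39 ∉ Q(√6), so x^2 - 39 stays irreducible over Q(√6) and [Q(√6, √39) : Q(√6)] = 2. By the tower law, [Q(√6, √39) : Q] = 2 · 2 = 4.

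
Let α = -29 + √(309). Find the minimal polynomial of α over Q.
m_α(x) = x^2 + 58x + 532

From α + 29 = √(309), squaring gives (α + 29)^2 = 309, i.e. α^2 + 58α + 841 = 309, so α^2 + 58α + 532 = 0. The discriminant of x^2 + 58x + 532 is (58)^2 - 4·(532) = 3364 - 2128 = 1236, and 4·(309) is not a perfect square in Q since 309 is squarefree and ≠ 1. Hence x^2 + 58x + 532 is irreducible over Q and is the minimal polynomial of α.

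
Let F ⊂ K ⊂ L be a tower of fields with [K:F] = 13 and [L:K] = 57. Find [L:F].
[L:F] = 741

The tower law says that for any tower of field extensions F ⊂ K ⊂ L with finite degrees, [L:F] = [L:K] · [K:F]. Here this gives [L:F] = 57 · 13 = 741.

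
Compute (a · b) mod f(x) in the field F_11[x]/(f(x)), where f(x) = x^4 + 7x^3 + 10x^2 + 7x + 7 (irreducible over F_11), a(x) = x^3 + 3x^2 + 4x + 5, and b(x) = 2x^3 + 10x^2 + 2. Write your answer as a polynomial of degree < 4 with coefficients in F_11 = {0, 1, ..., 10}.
a · b ≡ x^3 + 10x^2 + 10x + 4 (mod f(x))

Multiply in F_11[x]: a(x)·b(x) = (x^3 + 3x^2 + 4x + 5)·(2x^3 + 10x^2 + 2) = 2x^6 + 5x^5 + 5x^4 + 8x^3 + x^2 + 8x + 10. This has degree ≥ 4, so divide by f(x) over F_11: 2x^6 + 5x^5 + 5x^4 + 8x^3 + x^2 + 8x + 10 = (2x^2 + 2x + 4)·(x^4 + 7x^3 + 10x^2 + 7x + 7) + (x^3 + 10x^2 + 10x + 4). Hence a·b ≡ x^3 + 10x^2 + 10x + 4 (mod f). (F_11[x]/(f) is a field with 11^4 = 14641 elements since f is irreducible of degree 4.)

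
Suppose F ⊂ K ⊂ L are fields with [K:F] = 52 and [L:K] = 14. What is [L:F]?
[L:F] = 728

The tower law says that for any tower of field extensions F ⊂ K ⊂ L with finite degrees, [L:F] = [L:K] · [K:F]. Here this gives [L:F] = 14 · 52 = 728.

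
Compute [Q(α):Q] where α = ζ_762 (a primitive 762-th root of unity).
[Q(α):Q] = 252

The minimal polynomial of ζ_762 over Q is the 762-th cyclotomic polynomial Φ_762(x), which is irreducible over Q and has degree φ(762) = 252. Hence [Q(α):Q] = φ(762) = 252.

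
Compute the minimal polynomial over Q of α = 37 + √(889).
m_α(x) = x^2 - 74x + 480

From α - 37 = √(889), squaring gives (α - 37)^2 = 889, i.e. α^2 - 74α + 1369 = 889, so α^2 - 74α + 480 = 0. The discriminant of x^2 - 74x + 480 is (-74)^2 - 4·(480) = 5476 - 1920 = 3556, and 4·(889) is not a perfect square in Q since 889 is squarefree and ≠ 1. Hence x^2 - 74x + 480 is irreducible over Q and is the minimal polynomial of α.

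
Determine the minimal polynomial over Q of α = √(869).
m_α(x) = x^2 - 869

α satisfies α^2 - 869 = 0, so x^2 - 869 annihilates α. Since d = 869 is squarefree and ≠ 1, it is not a perfect square in Q, so x^2 - 869 has no rational root and is therefore irreducible over Q (a degree-2 polynomial over a field is irreducible iff it has no root). Hence m_α(x) = x^2 - 869.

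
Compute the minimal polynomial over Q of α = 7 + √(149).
m_α(x) = x^2 - 14x - 100

From α - 7 = √(149), squaring gives (α - 7)^2 = 149, i.e. α^2 - 14α + 49 = 149, so α^2 - 14α - 100 = 0. The discriminant of x^2 - 14x - 100 is (-14)^2 - 4·(-100) = 196 + 400 = 596, and 4·(149) is not a perfect square in Q since 149 is squarefree and ≠ 1. Hence x^2 - 14x - 100 is irreducible over Q and is the minimal polynomial of α.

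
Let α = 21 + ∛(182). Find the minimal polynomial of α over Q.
m_α(x) = x^3 - 63x^2 + 1323x - 9443

Set β = α - 21 = ∛(182), so β^3 = 182. Then (α - 21)^3 - 182 = 0, i.e. α is a root of g(x) = (x - 21)^3 - 182 = x^3 - 63x^2 + 1323x - 9443. Since g(x) = h(x - 21) where h(x) = x^3 - 182, and h is irreducible over Q (because 182 is not a perfect cube, so h has no rational root, and a monic cubic with no rational root is irreducible), g is also irreducible (irreducibility is preserved under the substitution x → x - 21). Hence m_α(x) = x^3 - 63x^2 + 1323x - 9443.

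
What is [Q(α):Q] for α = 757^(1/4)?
[Q(α):Q] = 4

α is a root of x^4 - 757. By Eisenstein's criterion at the prime p = 757 (which divides the constant term 757 but p^2 = 573049 does not, since 757 is squarefree), x^4 - 757 is irreducible over Q. Hence [Q(α):Q] = 4.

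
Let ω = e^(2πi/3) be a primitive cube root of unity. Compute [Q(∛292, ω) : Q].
[Q(∛292, ω) : Q] = 6

[Q(∛292):Q] = 3 (min poly x^3 - 292, irreducible since 292 is not a perfect cube). [Q(ω):Q] = 2 (min poly x^2 + x + 1). Since Q(∛292) ⊂ R and ω ∉ R, we have ω ∉ Q(∛292), so x^2 + x + 1 remains irreducible over Q(∛292) and [Q(∛292, ω) : Q(∛292)] = 2. By the tower law, [Q(∛292, ω) : Q] = 3 · 2 = 6. (In fact Q(∛292, ω) is the splitting field of x^3 - 292 over Q.)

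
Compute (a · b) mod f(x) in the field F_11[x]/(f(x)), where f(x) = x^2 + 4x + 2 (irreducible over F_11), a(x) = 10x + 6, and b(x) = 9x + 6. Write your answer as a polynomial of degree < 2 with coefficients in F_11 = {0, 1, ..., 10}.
a · b ≡ 7x + 10 (mod f(x))

Multiply in F_11[x]: a(x)·b(x) = (10x + 6)·(9x + 6) = 2x^2 + 4x + 3. This has degree ≥ 2, so divide by f(x) over F_11: 2x^2 + 4x + 3 = (2)·(x^2 + 4x + 2) + (7x + 10). Hence a·b ≡ 7x + 10 (mod f). (F_11[x]/(f) is a field with 11^2 = 121 elements since f is irreducible of degree 2.)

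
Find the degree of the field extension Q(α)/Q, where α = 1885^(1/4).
[Q(α):Q] = 4

α is a root of x^4 - 1885. By Eisenstein's criterion at the prime p = 5 (which divides the constant term 1885 but p^2 = 25 does not, since 1885 is squarefree), x^4 - 1885 is irreducible over Q. Hence [Q(α):Q] = 4.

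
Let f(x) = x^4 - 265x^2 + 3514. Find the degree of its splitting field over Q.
[K : Q] = 4

Solving the quadratic in x^2: x^2 = (265 ± √(265^2 - 4·3514))/2 = (265 ± √56169)/2 = (265 ± 237)/2, giving x^2 = 14 or x^2 = 251. So f(x) = (x^2 - 14)(x^2 - 251) and the roots of f are ±√14, ±√251. Hence the splitting field is K = Q(√14, √251). Since 14 and 251 are distinct squarefree integers > 1, their product 3514 is not a perfect square, so √251 ∉ Q(√14). By the tower law [K:Q] = [Q(√14,√251):Q(√14)] · [Q(√14):Q] = 2 · 2 = 4.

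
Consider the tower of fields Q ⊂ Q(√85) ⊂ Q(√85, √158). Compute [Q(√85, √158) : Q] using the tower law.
[Q(√85, √158) : Q] = 4

[Q(√85):Q] = 2 (min poly x^2 - 85, irreducible since 85 is squarefree > 1). For the top step, suppose √158 ∈ Q(√85), say √158 = c + d√85 with c, d ∈ Q. Squaring: 158 = c^2 + 85d^2 + 2cd√85. Since √85 ∉ Q this forces 2cd = 0. If d = 0 then √158 = c ∈ Q, contradicting 158 squarefree > 1. If c = 0 then 158 = 85d^2, so 85·158 = (85d)^2 is a perfect square in Q — but 85·158 = 13430 is not a perfect square (since 85 and 158 are distinct squarefree integers). Contradiction. Hence √158 ∉ Q(√85), so x^2 - 158 stays irreducible over Q(√85) and [Q(√85, √158) : Q(√85)] = 2. By the tower law, [Q(√85, √158) : Q] = 2 · 2 = 4.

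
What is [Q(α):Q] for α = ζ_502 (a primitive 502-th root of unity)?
[Q(α):Q] = 250

The minimal polynomial of ζ_502 over Q is the 502-th cyclotomic polynomial Φ_502(x), which is irreducible over Q and has degree φ(502) = 250. Hence [Q(α):Q] = φ(502) = 250.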